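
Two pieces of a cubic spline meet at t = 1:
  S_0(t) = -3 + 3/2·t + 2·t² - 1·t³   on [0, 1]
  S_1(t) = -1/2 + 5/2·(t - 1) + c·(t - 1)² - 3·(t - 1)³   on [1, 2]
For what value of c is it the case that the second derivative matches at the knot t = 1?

S_0''(t) = 4 - 6·t, so S_0''(1) = -2. On the right, S_1''(1) = 2c, so c = -1.

-1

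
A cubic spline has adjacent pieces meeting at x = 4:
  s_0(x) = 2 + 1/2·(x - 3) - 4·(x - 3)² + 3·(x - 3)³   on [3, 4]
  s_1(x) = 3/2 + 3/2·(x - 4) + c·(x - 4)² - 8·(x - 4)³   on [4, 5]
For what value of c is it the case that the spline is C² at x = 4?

5

s_0''(x) = -8 + 18·(x - 3), so s_0''(4) = 10. On the right, s_1''(4) = 2c, so c = 5.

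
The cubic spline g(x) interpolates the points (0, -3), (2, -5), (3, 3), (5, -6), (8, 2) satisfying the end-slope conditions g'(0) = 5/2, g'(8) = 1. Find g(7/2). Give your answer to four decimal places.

3.2549

Write M_i for g''(x_i). With h_i = 2, 1, 2, 3 and divided differences Δ_i = -1, 8, -9/2, 8/3, the continuity of g' gives the tridiagonal system
  2·M_0 + 6·M_1 + 1·M_2 = 6(Δ_1 - Δ_0) = 54
  1·M_1 + 6·M_2 + 2·M_3 = 6(Δ_2 - Δ_1) = -75
  2·M_2 + 10·M_3 + 3·M_4 = 6(Δ_3 - Δ_2) = 43
Clamped end conditions give two more equations: 2h_0·M_0 + h_0·M_1 = 6(Δ_0 - g'(0)) = -21 and h_3·M_3 + 2h_3·M_4 = 6(g'(8) - Δ_3) = -10.
Solving: M_0 = -8191/604, M_1 = 2510/151, M_2 = -5621/302, M_3 = 1514/151, M_4 = -3026/453.
On [3, 5], g(x) = 3 + 1379/302·(x - 3) - 5621/604·(x - 3)² + 2883/1208·(x - 3)³.
With (x - 3) = 1/2: g(7/2) = 31455/9664.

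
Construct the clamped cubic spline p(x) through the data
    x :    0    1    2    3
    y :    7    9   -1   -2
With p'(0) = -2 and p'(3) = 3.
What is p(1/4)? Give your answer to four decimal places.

Write m_i for p''(x_i). With h_i = 1, 1, 1 and divided differences Δ_i = 2, -10, -1, the continuity of p' gives the tridiagonal system
  1·m_0 + 4·m_1 + 1·m_2 = 6(Δ_1 - Δ_0) = -72
  1·m_1 + 4·m_2 + 1·m_3 = 6(Δ_2 - Δ_1) = 54
Clamped end conditions give two more equations: 2h_0·m_0 + h_0·m_1 = 6(Δ_0 - p'(0)) = 24 and h_2·m_2 + 2h_2·m_3 = 6(p'(3) - Δ_2) = 24.
Hence m_0 = 404/15, m_1 = -448/15, m_2 = 308/15, m_3 = 26/15.
On [0, 1], p(x) = 7 - 2·x + 202/15·x² - 142/15·x³.
With x = 1/4: p(1/4) = 1151/160.

7.1938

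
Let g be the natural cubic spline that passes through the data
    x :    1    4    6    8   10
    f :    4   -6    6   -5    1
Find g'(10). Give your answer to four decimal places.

6.2160

Write M_i for g''(x_i). With h_i = 3, 2, 2, 2 and divided differences Δ_i = -10/3, 6, -11/2, 3, the continuity of g' gives the tridiagonal system
  3·M_0 + 10·M_1 + 2·M_2 = 6(Δ_1 - Δ_0) = 56
  2·M_1 + 8·M_2 + 2·M_3 = 6(Δ_2 - Δ_1) = -69
  2·M_2 + 8·M_3 + 2·M_4 = 6(Δ_3 - Δ_2) = 51
Natural end conditions: M_0 = M_4 = 0.
Solving: M_0 = 0, M_1 = 1167/142, M_2 = -1859/142, M_3 = 685/71, M_4 = 0.
On [8, 10], g'(x) = b_3 + 2c_3·(x - 8) + 3d_3·(x - 8)² with b_3 = Δ_3 - h_3(2M_3 + M_4)/6 = -731/213, c_3 = M_3/2 = 685/142, d_3 = (M_4 - M_3)/(6h_3) = -685/852. So g'(10) = 1324/213.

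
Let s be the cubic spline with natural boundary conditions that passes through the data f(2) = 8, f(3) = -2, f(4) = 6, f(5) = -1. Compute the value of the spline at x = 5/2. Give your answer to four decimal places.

0.8250

Let M_i = s''(x_i). Step sizes h_i = 1, 1, 1; slopes of the chords Δ_i = (y_(i+1) - y_i)/h_i = -10, 8, -7.
  1·M_0 + 4·M_1 + 1·M_2 = 6(Δ_1 - Δ_0) = 108
  1·M_1 + 4·M_2 + 1·M_3 = 6(Δ_2 - Δ_1) = -90
Natural end conditions: M_0 = M_3 = 0.
Forward elimination and back-substitution give M_0 = 0, M_1 = 174/5, M_2 = -156/5, M_3 = 0.
On [2, 3], s(x) = 8 - 79/5·(x - 2) + 0·(x - 2)² + 29/5·(x - 2)³.
With (x - 2) = 1/2: s(5/2) = 33/40.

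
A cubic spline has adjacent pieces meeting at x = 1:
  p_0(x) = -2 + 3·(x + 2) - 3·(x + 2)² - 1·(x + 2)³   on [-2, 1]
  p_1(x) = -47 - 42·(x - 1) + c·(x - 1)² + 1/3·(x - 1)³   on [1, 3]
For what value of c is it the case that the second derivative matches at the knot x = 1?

p_0''(x) = -6 - 6·(x + 2), so p_0''(1) = -24. On the right, p_1''(1) = 2c, so c = -12.

-12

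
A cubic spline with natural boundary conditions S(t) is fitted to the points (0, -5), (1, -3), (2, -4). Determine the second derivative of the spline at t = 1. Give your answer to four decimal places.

With M_i denoting the second derivative at x_i, h_i = 1, 1, and Δ_i = (y_(i+1) − y_i)/h_i = 2, -1:
  1·M_0 + 4·M_1 + 1·M_2 = 6(Δ_1 - Δ_0) = -18
Natural end conditions: M_0 = M_2 = 0.
Solving the tridiagonal system: M_0 = 0, M_1 = -9/2, M_2 = 0.

-4.5000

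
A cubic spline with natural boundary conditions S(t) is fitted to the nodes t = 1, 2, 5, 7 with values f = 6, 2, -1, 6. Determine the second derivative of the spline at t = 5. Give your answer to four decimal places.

2.2817

Let σ_i = S''(x_i). Step sizes h_i = 1, 3, 2; slopes of the chords Δ_i = (y_(i+1) - y_i)/h_i = -4, -1, 7/2.
  1·σ_0 + 8·σ_1 + 3·σ_2 = 6(Δ_1 - Δ_0) = 18
  3·σ_1 + 10·σ_2 + 2·σ_3 = 6(Δ_2 - Δ_1) = 27
Natural end conditions: σ_0 = σ_3 = 0.
Forward elimination and back-substitution give σ_0 = 0, σ_1 = 99/71, σ_2 = 162/71, σ_3 = 0.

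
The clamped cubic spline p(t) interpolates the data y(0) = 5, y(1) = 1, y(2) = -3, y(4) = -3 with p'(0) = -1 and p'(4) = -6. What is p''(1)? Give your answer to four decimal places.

Put σ_i = p'' at the i-th knot. Here h = (1, 1, 2) and Δ = (-4, -4, 0), so the interior equations h_(i-1)·σ_(i-1) + 2(h_(i-1)+h_i)·σ_i + h_i·σ_(i+1) = 6(Δ_i − Δ_(i-1)) read
  1·σ_0 + 4·σ_1 + 1·σ_2 = 6(Δ_1 - Δ_0) = 0
  1·σ_1 + 6·σ_2 + 2·σ_3 = 6(Δ_2 - Δ_1) = 24
Clamped end conditions give two more equations: 2h_0·σ_0 + h_0·σ_1 = 6(Δ_0 - p'(0)) = -18 and h_2·σ_2 + 2h_2·σ_3 = 6(p'(4) - Δ_2) = -36.
Forward elimination and back-substitution give σ_0 = -100/11, σ_1 = 2/11, σ_2 = 92/11, σ_3 = -145/11.

0.1818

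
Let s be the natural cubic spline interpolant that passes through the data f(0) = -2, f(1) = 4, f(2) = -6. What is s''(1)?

Let m_i = s''(x_i). Step sizes h_i = 1, 1; slopes of the chords Δ_i = (y_(i+1) - y_i)/h_i = 6, -10.
  1·m_0 + 4·m_1 + 1·m_2 = 6(Δ_1 - Δ_0) = -96
Natural end conditions: m_0 = m_2 = 0.
Solving the tridiagonal system: m_0 = 0, m_1 = -24, m_2 = 0.

-24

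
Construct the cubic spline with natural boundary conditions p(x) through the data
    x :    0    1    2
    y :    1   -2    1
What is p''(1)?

With M_i denoting the second derivative at x_i, h_i = 1, 1, and Δ_i = (y_(i+1) − y_i)/h_i = -3, 3:
  1·M_0 + 4·M_1 + 1·M_2 = 6(Δ_1 - Δ_0) = 36
Natural end conditions: M_0 = M_2 = 0.
Hence M_0 = 0, M_1 = 9, M_2 = 0.

9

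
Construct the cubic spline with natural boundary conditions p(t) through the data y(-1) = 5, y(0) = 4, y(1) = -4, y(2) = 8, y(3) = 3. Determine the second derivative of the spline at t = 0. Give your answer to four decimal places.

Let M_i = p''(x_i). Step sizes h_i = 1, 1, 1, 1; slopes of the chords Δ_i = (y_(i+1) - y_i)/h_i = -1, -8, 12, -5.
  1·M_0 + 4·M_1 + 1·M_2 = 6(Δ_1 - Δ_0) = -42
  1·M_1 + 4·M_2 + 1·M_3 = 6(Δ_2 - Δ_1) = 120
  1·M_2 + 4·M_3 + 1·M_4 = 6(Δ_3 - Δ_2) = -102
Natural end conditions: M_0 = M_4 = 0.
Hence M_0 = 0, M_1 = -303/14, M_2 = 312/7, M_3 = -513/14, M_4 = 0.

-21.6429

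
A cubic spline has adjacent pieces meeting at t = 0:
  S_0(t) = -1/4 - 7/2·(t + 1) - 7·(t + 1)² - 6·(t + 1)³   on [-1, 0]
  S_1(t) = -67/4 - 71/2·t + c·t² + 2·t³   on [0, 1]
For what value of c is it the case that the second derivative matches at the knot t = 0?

-25

S_0''(t) = -14 - 36·(t + 1), so S_0''(0) = -50. On the right, S_1''(0) = 2c, so c = -25.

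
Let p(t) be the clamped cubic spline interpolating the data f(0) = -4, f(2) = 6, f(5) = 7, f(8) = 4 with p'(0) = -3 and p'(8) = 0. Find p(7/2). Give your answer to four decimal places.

Write σ_i for p''(x_i). With h_i = 2, 3, 3 and divided differences Δ_i = 5, 1/3, -1, the continuity of p' gives the tridiagonal system
  2·σ_0 + 10·σ_1 + 3·σ_2 = 6(Δ_1 - Δ_0) = -28
  3·σ_1 + 12·σ_2 + 3·σ_3 = 6(Δ_2 - Δ_1) = -8
Clamped end conditions give two more equations: 2h_0·σ_0 + h_0·σ_1 = 6(Δ_0 - p'(0)) = 48 and h_2·σ_2 + 2h_2·σ_3 = 6(p'(8) - Δ_2) = 6.
Solving: σ_0 = 15, σ_1 = -6, σ_2 = 2/3, σ_3 = 2/3.
On [2, 5], p(t) = 6 + 6·(t - 2) - 3·(t - 2)² + 10/27·(t - 2)³.
With (t - 2) = 3/2: p(7/2) = 19/2.

9.5000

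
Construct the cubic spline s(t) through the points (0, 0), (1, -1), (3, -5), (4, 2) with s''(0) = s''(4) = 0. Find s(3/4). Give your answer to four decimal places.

With m_i denoting the second derivative at x_i, h_i = 1, 2, 1, and Δ_i = (y_(i+1) − y_i)/h_i = -1, -2, 7:
  1·m_0 + 6·m_1 + 2·m_2 = 6(Δ_1 - Δ_0) = -6
  2·m_1 + 6·m_2 + 1·m_3 = 6(Δ_2 - Δ_1) = 54
Natural end conditions: m_0 = m_3 = 0.
Solving the tridiagonal system: m_0 = 0, m_1 = -9/2, m_2 = 21/2, m_3 = 0.
On [0, 1], s(t) = 0 - 1/4·t + 0·t² - 3/4·t³.
With t = 3/4: s(3/4) = -129/256.

-0.5039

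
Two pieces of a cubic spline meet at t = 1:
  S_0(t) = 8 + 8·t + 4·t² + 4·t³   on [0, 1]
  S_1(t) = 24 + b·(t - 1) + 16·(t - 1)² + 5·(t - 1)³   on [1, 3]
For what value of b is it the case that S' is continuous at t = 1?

28

S_0'(t) = 8 + 8·t + 12·t², so S_0'(1) = 28. On the right, S_1'(1) = b, so b = 28.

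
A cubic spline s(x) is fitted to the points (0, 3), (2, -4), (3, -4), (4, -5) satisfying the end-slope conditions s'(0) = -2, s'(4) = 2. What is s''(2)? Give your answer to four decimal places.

6.3182

Put m_i = s'' at the i-th knot. Here h = (2, 1, 1) and Δ = (-7/2, 0, -1), so the interior equations h_(i-1)·m_(i-1) + 2(h_(i-1)+h_i)·m_i + h_i·m_(i+1) = 6(Δ_i − Δ_(i-1)) read
  2·m_0 + 6·m_1 + 1·m_2 = 6(Δ_1 - Δ_0) = 21
  1·m_1 + 4·m_2 + 1·m_3 = 6(Δ_2 - Δ_1) = -6
Clamped end conditions give two more equations: 2h_0·m_0 + h_0·m_1 = 6(Δ_0 - s'(0)) = -9 and h_2·m_2 + 2h_2·m_3 = 6(s'(4) - Δ_2) = 18.
Solving: m_0 = -119/22, m_1 = 139/22, m_2 = -67/11, m_3 = 265/22.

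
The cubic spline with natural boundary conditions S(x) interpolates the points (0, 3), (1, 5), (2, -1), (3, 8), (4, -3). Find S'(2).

3

With M_i denoting the second derivative at x_i, h_i = 1, 1, 1, 1, and Δ_i = (y_(i+1) − y_i)/h_i = 2, -6, 9, -11:
  1·M_0 + 4·M_1 + 1·M_2 = 6(Δ_1 - Δ_0) = -48
  1·M_1 + 4·M_2 + 1·M_3 = 6(Δ_2 - Δ_1) = 90
  1·M_2 + 4·M_3 + 1·M_4 = 6(Δ_3 - Δ_2) = -120
Natural end conditions: M_0 = M_4 = 0.
Forward elimination and back-substitution give M_0 = 0, M_1 = -150/7, M_2 = 264/7, M_3 = -276/7, M_4 = 0.
On [2, 3], S'(x) = b_2 + 2c_2·(x - 2) + 3d_2·(x - 2)² with b_2 = Δ_2 - h_2(2M_2 + M_3)/6 = 3, c_2 = M_2/2 = 132/7, d_2 = (M_3 - M_2)/(6h_2) = -90/7. So S'(2) = 3.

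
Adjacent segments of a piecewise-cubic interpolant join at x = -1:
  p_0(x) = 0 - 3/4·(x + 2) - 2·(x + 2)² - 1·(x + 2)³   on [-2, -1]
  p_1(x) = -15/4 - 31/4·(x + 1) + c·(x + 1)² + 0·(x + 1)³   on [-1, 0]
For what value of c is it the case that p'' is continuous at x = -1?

-5

p_0''(x) = -4 - 6·(x + 2), so p_0''(-1) = -10. On the right, p_1''(-1) = 2c, so c = -5.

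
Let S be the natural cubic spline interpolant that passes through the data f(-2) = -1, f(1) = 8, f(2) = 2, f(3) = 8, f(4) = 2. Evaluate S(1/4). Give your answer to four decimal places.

Let M_i = S''(x_i). Step sizes h_i = 3, 1, 1, 1; slopes of the chords Δ_i = (y_(i+1) - y_i)/h_i = 3, -6, 6, -6.
  3·M_0 + 8·M_1 + 1·M_2 = 6(Δ_1 - Δ_0) = -54
  1·M_1 + 4·M_2 + 1·M_3 = 6(Δ_2 - Δ_1) = 72
  1·M_2 + 4·M_3 + 1·M_4 = 6(Δ_3 - Δ_2) = -72
Natural end conditions: M_0 = M_4 = 0.
Forward elimination and back-substitution give M_0 = 0, M_1 = -585/58, M_2 = 774/29, M_3 = -1431/58, M_4 = 0.
On [-2, 1], S(t) = -1 + 933/116·(t + 2) + 0·(t + 2)² - 65/116·(t + 2)³.
With (t + 2) = 9/4: S(1/4) = 79543/7424.

10.7143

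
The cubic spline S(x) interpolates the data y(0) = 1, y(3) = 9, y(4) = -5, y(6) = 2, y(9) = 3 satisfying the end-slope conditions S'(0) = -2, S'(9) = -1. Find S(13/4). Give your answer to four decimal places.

Let m_i = S''(x_i). Step sizes h_i = 3, 1, 2, 3; slopes of the chords Δ_i = (y_(i+1) - y_i)/h_i = 8/3, -14, 7/2, 1/3.
  3·m_0 + 8·m_1 + 1·m_2 = 6(Δ_1 - Δ_0) = -100
  1·m_1 + 6·m_2 + 2·m_3 = 6(Δ_2 - Δ_1) = 105
  2·m_2 + 10·m_3 + 3·m_4 = 6(Δ_3 - Δ_2) = -19
Clamped end conditions give two more equations: 2h_0·m_0 + h_0·m_1 = 6(Δ_0 - S'(0)) = 28 and h_3·m_3 + 2h_3·m_4 = 6(S'(9) - Δ_3) = -8.
Solving the tridiagonal system: m_0 = 6035/396, m_1 = -4187/198, m_2 = 9287/396, m_3 = -721/99, m_4 = 457/198.
On [3, 4], S(x) = 9 - 2867/264·(x - 3) - 4187/396·(x - 3)² + 5887/792·(x - 3)³.
With (x - 3) = 1/4: S(13/4) = 96989/16896.

5.7404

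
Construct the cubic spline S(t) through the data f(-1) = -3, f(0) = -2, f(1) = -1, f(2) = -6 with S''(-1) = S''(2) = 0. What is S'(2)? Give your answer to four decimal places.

Write σ_i for S''(x_i). With h_i = 1, 1, 1 and divided differences Δ_i = 1, 1, -5, the continuity of S' gives the tridiagonal system
  1·σ_0 + 4·σ_1 + 1·σ_2 = 6(Δ_1 - Δ_0) = 0
  1·σ_1 + 4·σ_2 + 1·σ_3 = 6(Δ_2 - Δ_1) = -36
Natural end conditions: σ_0 = σ_3 = 0.
Hence σ_0 = 0, σ_1 = 12/5, σ_2 = -48/5, σ_3 = 0.
On [1, 2], S'(t) = b_2 + 2c_2·(t - 1) + 3d_2·(t - 1)² with b_2 = Δ_2 - h_2(2σ_2 + σ_3)/6 = -9/5, c_2 = σ_2/2 = -24/5, d_2 = (σ_3 - σ_2)/(6h_2) = 8/5. So S'(2) = -33/5.

-6.6000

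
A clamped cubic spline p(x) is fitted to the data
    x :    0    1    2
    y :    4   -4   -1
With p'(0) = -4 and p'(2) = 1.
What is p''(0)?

-26

With σ_i denoting the second derivative at x_i, h_i = 1, 1, and Δ_i = (y_(i+1) − y_i)/h_i = -8, 3:
  1·σ_0 + 4·σ_1 + 1·σ_2 = 6(Δ_1 - Δ_0) = 66
Clamped end conditions give two more equations: 2h_0·σ_0 + h_0·σ_1 = 6(Δ_0 - p'(0)) = -24 and h_1·σ_1 + 2h_1·σ_2 = 6(p'(2) - Δ_1) = -12.
Solving: σ_0 = -26, σ_1 = 28, σ_2 = -20.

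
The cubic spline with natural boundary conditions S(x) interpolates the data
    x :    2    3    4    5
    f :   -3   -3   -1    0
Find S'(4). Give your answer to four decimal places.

Put M_i = S'' at the i-th knot. Here h = (1, 1, 1) and Δ = (0, 2, 1), so the interior equations h_(i-1)·M_(i-1) + 2(h_(i-1)+h_i)·M_i + h_i·M_(i+1) = 6(Δ_i − Δ_(i-1)) read
  1·M_0 + 4·M_1 + 1·M_2 = 6(Δ_1 - Δ_0) = 12
  1·M_1 + 4·M_2 + 1·M_3 = 6(Δ_2 - Δ_1) = -6
Natural end conditions: M_0 = M_3 = 0.
Forward elimination and back-substitution give M_0 = 0, M_1 = 18/5, M_2 = -12/5, M_3 = 0.
On [4, 5], S'(x) = b_2 + 2c_2·(x - 4) + 3d_2·(x - 4)² with b_2 = Δ_2 - h_2(2M_2 + M_3)/6 = 9/5, c_2 = M_2/2 = -6/5, d_2 = (M_3 - M_2)/(6h_2) = 2/5. So S'(4) = 9/5.

1.8000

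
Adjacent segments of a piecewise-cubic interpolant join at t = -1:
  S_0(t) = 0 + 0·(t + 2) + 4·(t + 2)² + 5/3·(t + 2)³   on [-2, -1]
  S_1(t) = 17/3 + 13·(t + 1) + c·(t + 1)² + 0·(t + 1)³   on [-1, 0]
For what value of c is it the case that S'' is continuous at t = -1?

9

S_0''(t) = 8 + 10·(t + 2), so S_0''(-1) = 18. On the right, S_1''(-1) = 2c, so c = 9.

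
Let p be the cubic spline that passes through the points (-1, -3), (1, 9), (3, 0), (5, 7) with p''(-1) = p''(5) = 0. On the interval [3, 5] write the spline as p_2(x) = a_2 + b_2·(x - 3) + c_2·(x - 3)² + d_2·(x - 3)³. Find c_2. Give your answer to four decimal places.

Write σ_i for p''(x_i). With h_i = 2, 2, 2 and divided differences Δ_i = 6, -9/2, 7/2, the continuity of p' gives the tridiagonal system
  2·σ_0 + 8·σ_1 + 2·σ_2 = 6(Δ_1 - Δ_0) = -63
  2·σ_1 + 8·σ_2 + 2·σ_3 = 6(Δ_2 - Δ_1) = 48
Natural end conditions: σ_0 = σ_3 = 0.
Forward elimination and back-substitution give σ_0 = 0, σ_1 = -10, σ_2 = 17/2, σ_3 = 0.
On [3, 5], with p_2(x) = a_2 + b_2·(x - 3) + c_2·(x - 3)² + d_2·(x - 3)³: c_2 = σ_2/2 = 17/4, d_2 = (σ_3 - σ_2)/(6h_2) = -17/24, b_2 = Δ_2 - h_2(2σ_2 + σ_3)/6 = -13/6.

4.2500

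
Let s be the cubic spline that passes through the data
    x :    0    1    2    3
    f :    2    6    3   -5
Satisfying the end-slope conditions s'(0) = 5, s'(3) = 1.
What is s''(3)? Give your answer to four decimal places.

34.1333

With M_i denoting the second derivative at x_i, h_i = 1, 1, 1, and Δ_i = (y_(i+1) − y_i)/h_i = 4, -3, -8:
  1·M_0 + 4·M_1 + 1·M_2 = 6(Δ_1 - Δ_0) = -42
  1·M_1 + 4·M_2 + 1·M_3 = 6(Δ_2 - Δ_1) = -30
Clamped end conditions give two more equations: 2h_0·M_0 + h_0·M_1 = 6(Δ_0 - s'(0)) = -6 and h_2·M_2 + 2h_2·M_3 = 6(s'(3) - Δ_2) = 54.
Hence M_0 = 8/15, M_1 = -106/15, M_2 = -214/15, M_3 = 512/15.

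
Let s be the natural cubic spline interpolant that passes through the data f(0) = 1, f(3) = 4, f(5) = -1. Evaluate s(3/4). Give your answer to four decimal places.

2.4883

Let m_i = s''(x_i). Step sizes h_i = 3, 2; slopes of the chords Δ_i = (y_(i+1) - y_i)/h_i = 1, -5/2.
  3·m_0 + 10·m_1 + 2·m_2 = 6(Δ_1 - Δ_0) = -21
Natural end conditions: m_0 = m_2 = 0.
Hence m_0 = 0, m_1 = -21/10, m_2 = 0.
On [0, 3], s(t) = 1 + 41/20·t + 0·t² - 7/60·t³.
With t = 3/4: s(3/4) = 637/256.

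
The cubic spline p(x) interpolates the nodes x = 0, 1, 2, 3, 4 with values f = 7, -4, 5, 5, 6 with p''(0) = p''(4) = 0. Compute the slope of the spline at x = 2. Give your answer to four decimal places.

6.8750

With σ_i denoting the second derivative at x_i, h_i = 1, 1, 1, 1, and Δ_i = (y_(i+1) − y_i)/h_i = -11, 9, 0, 1:
  1·σ_0 + 4·σ_1 + 1·σ_2 = 6(Δ_1 - Δ_0) = 120
  1·σ_1 + 4·σ_2 + 1·σ_3 = 6(Δ_2 - Δ_1) = -54
  1·σ_2 + 4·σ_3 + 1·σ_4 = 6(Δ_3 - Δ_2) = 6
Natural end conditions: σ_0 = σ_4 = 0.
Hence σ_0 = 0, σ_1 = 1011/28, σ_2 = -171/7, σ_3 = 213/28, σ_4 = 0.
On [2, 3], p'(x) = b_2 + 2c_2·(x - 2) + 3d_2·(x - 2)² with b_2 = Δ_2 - h_2(2σ_2 + σ_3)/6 = 55/8, c_2 = σ_2/2 = -171/14, d_2 = (σ_3 - σ_2)/(6h_2) = 299/56. So p'(2) = 55/8.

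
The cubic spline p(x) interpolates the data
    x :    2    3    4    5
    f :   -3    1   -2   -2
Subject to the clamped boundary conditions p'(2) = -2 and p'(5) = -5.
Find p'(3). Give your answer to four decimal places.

Put m_i = p'' at the i-th knot. Here h = (1, 1, 1) and Δ = (4, -3, 0), so the interior equations h_(i-1)·m_(i-1) + 2(h_(i-1)+h_i)·m_i + h_i·m_(i+1) = 6(Δ_i − Δ_(i-1)) read
  1·m_0 + 4·m_1 + 1·m_2 = 6(Δ_1 - Δ_0) = -42
  1·m_1 + 4·m_2 + 1·m_3 = 6(Δ_2 - Δ_1) = 18
Clamped end conditions give two more equations: 2h_0·m_0 + h_0·m_1 = 6(Δ_0 - p'(2)) = 36 and h_2·m_2 + 2h_2·m_3 = 6(p'(5) - Δ_2) = -30.
Solving the tridiagonal system: m_0 = 144/5, m_1 = -108/5, m_2 = 78/5, m_3 = -114/5.
On [3, 4], p'(x) = b_1 + 2c_1·(x - 3) + 3d_1·(x - 3)² with b_1 = Δ_1 - h_1(2m_1 + m_2)/6 = 8/5, c_1 = m_1/2 = -54/5, d_1 = (m_2 - m_1)/(6h_1) = 31/5. So p'(3) = 8/5.

1.6000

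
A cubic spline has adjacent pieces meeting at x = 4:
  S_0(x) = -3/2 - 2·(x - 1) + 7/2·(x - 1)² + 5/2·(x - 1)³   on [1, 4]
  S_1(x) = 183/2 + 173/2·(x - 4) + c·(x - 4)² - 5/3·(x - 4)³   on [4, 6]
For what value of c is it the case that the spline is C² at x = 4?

26

S_0''(x) = 7 + 15·(x - 1), so S_0''(4) = 52. On the right, S_1''(4) = 2c, so c = 26.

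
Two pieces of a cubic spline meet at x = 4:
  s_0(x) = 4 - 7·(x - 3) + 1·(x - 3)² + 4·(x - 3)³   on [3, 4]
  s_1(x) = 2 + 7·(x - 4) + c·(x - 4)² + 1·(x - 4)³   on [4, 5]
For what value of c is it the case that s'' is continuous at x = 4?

13

s_0''(x) = 2 + 24·(x - 3), so s_0''(4) = 26. On the right, s_1''(4) = 2c, so c = 13.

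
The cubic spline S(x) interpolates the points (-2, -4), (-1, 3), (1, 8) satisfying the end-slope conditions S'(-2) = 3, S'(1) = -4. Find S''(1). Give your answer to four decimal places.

-7.5833

Let M_i = S''(x_i). Step sizes h_i = 1, 2; slopes of the chords Δ_i = (y_(i+1) - y_i)/h_i = 7, 5/2.
  1·M_0 + 6·M_1 + 2·M_2 = 6(Δ_1 - Δ_0) = -27
Clamped end conditions give two more equations: 2h_0·M_0 + h_0·M_1 = 6(Δ_0 - S'(-2)) = 24 and h_1·M_1 + 2h_1·M_2 = 6(S'(1) - Δ_1) = -39.
Solving: M_0 = 85/6, M_1 = -13/3, M_2 = -91/12.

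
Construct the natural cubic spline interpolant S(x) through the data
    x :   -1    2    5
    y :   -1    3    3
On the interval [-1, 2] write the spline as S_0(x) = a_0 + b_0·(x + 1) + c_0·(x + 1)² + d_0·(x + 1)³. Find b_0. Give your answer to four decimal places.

1.6667

With M_i denoting the second derivative at x_i, h_i = 3, 3, and Δ_i = (y_(i+1) − y_i)/h_i = 4/3, 0:
  3·M_0 + 12·M_1 + 3·M_2 = 6(Δ_1 - Δ_0) = -8
Natural end conditions: M_0 = M_2 = 0.
Solving the tridiagonal system: M_0 = 0, M_1 = -2/3, M_2 = 0.
On [-1, 2], with S_0(x) = a_0 + b_0·(x + 1) + c_0·(x + 1)² + d_0·(x + 1)³: c_0 = M_0/2 = 0, d_0 = (M_1 - M_0)/(6h_0) = -1/27, b_0 = Δ_0 - h_0(2M_0 + M_1)/6 = 5/3.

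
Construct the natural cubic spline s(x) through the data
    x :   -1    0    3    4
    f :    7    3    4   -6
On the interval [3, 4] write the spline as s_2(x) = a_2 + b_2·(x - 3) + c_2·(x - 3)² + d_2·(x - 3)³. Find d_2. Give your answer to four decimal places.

1.7394

Put M_i = s'' at the i-th knot. Here h = (1, 3, 1) and Δ = (-4, 1/3, -10), so the interior equations h_(i-1)·M_(i-1) + 2(h_(i-1)+h_i)·M_i + h_i·M_(i+1) = 6(Δ_i − Δ_(i-1)) read
  1·M_0 + 8·M_1 + 3·M_2 = 6(Δ_1 - Δ_0) = 26
  3·M_1 + 8·M_2 + 1·M_3 = 6(Δ_2 - Δ_1) = -62
Natural end conditions: M_0 = M_3 = 0.
Solving: M_0 = 0, M_1 = 394/55, M_2 = -574/55, M_3 = 0.
On [3, 4], with s_2(x) = a_2 + b_2·(x - 3) + c_2·(x - 3)² + d_2·(x - 3)³: c_2 = M_2/2 = -287/55, d_2 = (M_3 - M_2)/(6h_2) = 287/165, b_2 = Δ_2 - h_2(2M_2 + M_3)/6 = -1076/165.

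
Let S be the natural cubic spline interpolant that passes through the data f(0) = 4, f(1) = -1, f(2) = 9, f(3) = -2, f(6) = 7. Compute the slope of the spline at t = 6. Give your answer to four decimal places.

10.9914

Write m_i for S''(x_i). With h_i = 1, 1, 1, 3 and divided differences Δ_i = -5, 10, -11, 3, the continuity of S' gives the tridiagonal system
  1·m_0 + 4·m_1 + 1·m_2 = 6(Δ_1 - Δ_0) = 90
  1·m_1 + 4·m_2 + 1·m_3 = 6(Δ_2 - Δ_1) = -126
  1·m_2 + 8·m_3 + 3·m_4 = 6(Δ_3 - Δ_2) = 84
Natural end conditions: m_0 = m_4 = 0.
Solving: m_0 = 0, m_1 = 1941/58, m_2 = -1272/29, m_3 = 927/58, m_4 = 0.
On [3, 6], S'(t) = b_3 + 2c_3·(t - 3) + 3d_3·(t - 3)² with b_3 = Δ_3 - h_3(2m_3 + m_4)/6 = -753/58, c_3 = m_3/2 = 927/116, d_3 = (m_4 - m_3)/(6h_3) = -103/116. So S'(6) = 1275/116.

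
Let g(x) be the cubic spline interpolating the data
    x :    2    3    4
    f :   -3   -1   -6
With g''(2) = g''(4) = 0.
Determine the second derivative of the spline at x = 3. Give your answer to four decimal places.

Let σ_i = g''(x_i). Step sizes h_i = 1, 1; slopes of the chords Δ_i = (y_(i+1) - y_i)/h_i = 2, -5.
  1·σ_0 + 4·σ_1 + 1·σ_2 = 6(Δ_1 - Δ_0) = -42
Natural end conditions: σ_0 = σ_2 = 0.
Solving: σ_0 = 0, σ_1 = -21/2, σ_2 = 0.

-10.5000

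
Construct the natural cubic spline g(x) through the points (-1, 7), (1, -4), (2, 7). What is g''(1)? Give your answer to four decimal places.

16.5000

Write m_i for g''(x_i). With h_i = 2, 1 and divided differences Δ_i = -11/2, 11, the continuity of g' gives the tridiagonal system
  2·m_0 + 6·m_1 + 1·m_2 = 6(Δ_1 - Δ_0) = 99
Natural end conditions: m_0 = m_2 = 0.
Solving the tridiagonal system: m_0 = 0, m_1 = 33/2, m_2 = 0.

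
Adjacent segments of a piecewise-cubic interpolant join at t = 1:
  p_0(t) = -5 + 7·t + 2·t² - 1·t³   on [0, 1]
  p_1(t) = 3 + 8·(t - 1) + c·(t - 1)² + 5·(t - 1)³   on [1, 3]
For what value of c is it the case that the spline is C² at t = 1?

-1

p_0''(t) = 4 - 6·t, so p_0''(1) = -2. On the right, p_1''(1) = 2c, so c = -1.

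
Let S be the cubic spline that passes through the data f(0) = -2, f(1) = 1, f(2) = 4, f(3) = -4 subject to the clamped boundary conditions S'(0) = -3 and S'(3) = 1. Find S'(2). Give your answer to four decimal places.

Put M_i = S'' at the i-th knot. Here h = (1, 1, 1) and Δ = (3, 3, -8), so the interior equations h_(i-1)·M_(i-1) + 2(h_(i-1)+h_i)·M_i + h_i·M_(i+1) = 6(Δ_i − Δ_(i-1)) read
  1·M_0 + 4·M_1 + 1·M_2 = 6(Δ_1 - Δ_0) = 0
  1·M_1 + 4·M_2 + 1·M_3 = 6(Δ_2 - Δ_1) = -66
Clamped end conditions give two more equations: 2h_0·M_0 + h_0·M_1 = 6(Δ_0 - S'(0)) = 36 and h_2·M_2 + 2h_2·M_3 = 6(S'(3) - Δ_2) = 54.
Solving the tridiagonal system: M_0 = 50/3, M_1 = 8/3, M_2 = -82/3, M_3 = 122/3.
On [2, 3], S'(t) = b_2 + 2c_2·(t - 2) + 3d_2·(t - 2)² with b_2 = Δ_2 - h_2(2M_2 + M_3)/6 = -17/3, c_2 = M_2/2 = -41/3, d_2 = (M_3 - M_2)/(6h_2) = 34/3. So S'(2) = -17/3.

-5.6667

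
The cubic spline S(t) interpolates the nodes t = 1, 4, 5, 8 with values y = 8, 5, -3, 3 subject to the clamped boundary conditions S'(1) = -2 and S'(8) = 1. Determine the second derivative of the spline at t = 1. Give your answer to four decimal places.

Write σ_i for S''(x_i). With h_i = 3, 1, 3 and divided differences Δ_i = -1, -8, 2, the continuity of S' gives the tridiagonal system
  3·σ_0 + 8·σ_1 + 1·σ_2 = 6(Δ_1 - Δ_0) = -42
  1·σ_1 + 8·σ_2 + 3·σ_3 = 6(Δ_2 - Δ_1) = 60
Clamped end conditions give two more equations: 2h_0·σ_0 + h_0·σ_1 = 6(Δ_0 - S'(1)) = 6 and h_2·σ_2 + 2h_2·σ_3 = 6(S'(8) - Δ_2) = -6.
Solving: σ_0 = 292/55, σ_1 = -474/55, σ_2 = 606/55, σ_3 = -358/55.

5.3091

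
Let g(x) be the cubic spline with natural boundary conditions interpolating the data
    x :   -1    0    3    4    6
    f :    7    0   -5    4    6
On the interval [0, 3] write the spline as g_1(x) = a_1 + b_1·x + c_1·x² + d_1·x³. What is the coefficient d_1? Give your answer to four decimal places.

Let m_i = g''(x_i). Step sizes h_i = 1, 3, 1, 2; slopes of the chords Δ_i = (y_(i+1) - y_i)/h_i = -7, -5/3, 9, 1.
  1·m_0 + 8·m_1 + 3·m_2 = 6(Δ_1 - Δ_0) = 32
  3·m_1 + 8·m_2 + 1·m_3 = 6(Δ_2 - Δ_1) = 64
  1·m_2 + 6·m_3 + 2·m_4 = 6(Δ_3 - Δ_2) = -48
Natural end conditions: m_0 = m_4 = 0.
Solving the tridiagonal system: m_0 = 0, m_1 = 104/161, m_2 = 1440/161, m_3 = -1528/161, m_4 = 0.
On [0, 3], with g_1(x) = a_1 + b_1·x + c_1·x² + d_1·x³: c_1 = m_1/2 = 52/161, d_1 = (m_2 - m_1)/(6h_1) = 668/1449, b_1 = Δ_1 - h_1(2m_1 + m_2)/6 = -3277/483.

0.4610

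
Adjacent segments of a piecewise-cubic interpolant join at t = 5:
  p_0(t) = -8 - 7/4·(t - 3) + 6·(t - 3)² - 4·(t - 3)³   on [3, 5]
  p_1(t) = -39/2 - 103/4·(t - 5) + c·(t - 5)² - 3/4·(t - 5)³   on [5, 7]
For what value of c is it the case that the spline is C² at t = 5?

p_0''(t) = 12 - 24·(t - 3), so p_0''(5) = -36. On the right, p_1''(5) = 2c, so c = -18.

-18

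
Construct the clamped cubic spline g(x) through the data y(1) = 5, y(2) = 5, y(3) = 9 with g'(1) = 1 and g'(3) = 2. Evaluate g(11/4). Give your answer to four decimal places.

Let M_i = g''(x_i). Step sizes h_i = 1, 1; slopes of the chords Δ_i = (y_(i+1) - y_i)/h_i = 0, 4.
  1·M_0 + 4·M_1 + 1·M_2 = 6(Δ_1 - Δ_0) = 24
Clamped end conditions give two more equations: 2h_0·M_0 + h_0·M_1 = 6(Δ_0 - g'(1)) = -6 and h_1·M_1 + 2h_1·M_2 = 6(g'(3) - Δ_1) = -12.
Solving: M_0 = -17/2, M_1 = 11, M_2 = -23/2.
On [2, 3], g(x) = 5 + 9/4·(x - 2) + 11/2·(x - 2)² - 15/4·(x - 2)³.
With (x - 2) = 3/4: g(11/4) = 2099/256.

8.1992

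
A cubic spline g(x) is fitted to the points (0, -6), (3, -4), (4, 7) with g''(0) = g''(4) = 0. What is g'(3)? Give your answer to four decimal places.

8.4167

Write σ_i for g''(x_i). With h_i = 3, 1 and divided differences Δ_i = 2/3, 11, the continuity of g' gives the tridiagonal system
  3·σ_0 + 8·σ_1 + 1·σ_2 = 6(Δ_1 - Δ_0) = 62
Natural end conditions: σ_0 = σ_2 = 0.
Hence σ_0 = 0, σ_1 = 31/4, σ_2 = 0.
On [3, 4], g'(x) = b_1 + 2c_1·(x - 3) + 3d_1·(x - 3)² with b_1 = Δ_1 - h_1(2σ_1 + σ_2)/6 = 101/12, c_1 = σ_1/2 = 31/8, d_1 = (σ_2 - σ_1)/(6h_1) = -31/24. So g'(3) = 101/12.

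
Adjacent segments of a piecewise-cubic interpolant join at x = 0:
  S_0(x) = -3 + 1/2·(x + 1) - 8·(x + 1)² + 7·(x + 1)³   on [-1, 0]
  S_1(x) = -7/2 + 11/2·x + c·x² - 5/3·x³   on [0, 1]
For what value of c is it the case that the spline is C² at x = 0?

S_0''(x) = -16 + 42·(x + 1), so S_0''(0) = 26. On the right, S_1''(0) = 2c, so c = 13.

13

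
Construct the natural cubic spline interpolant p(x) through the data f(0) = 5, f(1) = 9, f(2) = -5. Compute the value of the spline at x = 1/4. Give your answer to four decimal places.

Let σ_i = p''(x_i). Step sizes h_i = 1, 1; slopes of the chords Δ_i = (y_(i+1) - y_i)/h_i = 4, -14.
  1·σ_0 + 4·σ_1 + 1·σ_2 = 6(Δ_1 - Δ_0) = -108
Natural end conditions: σ_0 = σ_2 = 0.
Forward elimination and back-substitution give σ_0 = 0, σ_1 = -27, σ_2 = 0.
On [0, 1], p(x) = 5 + 17/2·x + 0·x² - 9/2·x³.
With x = 1/4: p(1/4) = 903/128.

7.0547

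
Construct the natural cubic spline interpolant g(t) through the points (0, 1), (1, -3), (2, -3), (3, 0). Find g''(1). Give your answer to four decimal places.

5.2000

Let m_i = g''(x_i). Step sizes h_i = 1, 1, 1; slopes of the chords Δ_i = (y_(i+1) - y_i)/h_i = -4, 0, 3.
  1·m_0 + 4·m_1 + 1·m_2 = 6(Δ_1 - Δ_0) = 24
  1·m_1 + 4·m_2 + 1·m_3 = 6(Δ_2 - Δ_1) = 18
Natural end conditions: m_0 = m_3 = 0.
Hence m_0 = 0, m_1 = 26/5, m_2 = 16/5, m_3 = 0.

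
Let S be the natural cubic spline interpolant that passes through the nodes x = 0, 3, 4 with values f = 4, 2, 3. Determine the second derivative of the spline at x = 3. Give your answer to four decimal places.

1.2500

Write m_i for S''(x_i). With h_i = 3, 1 and divided differences Δ_i = -2/3, 1, the continuity of S' gives the tridiagonal system
  3·m_0 + 8·m_1 + 1·m_2 = 6(Δ_1 - Δ_0) = 10
Natural end conditions: m_0 = m_2 = 0.
Solving the tridiagonal system: m_0 = 0, m_1 = 5/4, m_2 = 0.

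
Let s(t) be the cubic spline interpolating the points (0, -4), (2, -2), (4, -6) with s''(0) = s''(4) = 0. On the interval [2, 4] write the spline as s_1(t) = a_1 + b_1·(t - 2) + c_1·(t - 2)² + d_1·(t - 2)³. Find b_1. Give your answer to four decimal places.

-0.5000

Write σ_i for s''(x_i). With h_i = 2, 2 and divided differences Δ_i = 1, -2, the continuity of s' gives the tridiagonal system
  2·σ_0 + 8·σ_1 + 2·σ_2 = 6(Δ_1 - Δ_0) = -18
Natural end conditions: σ_0 = σ_2 = 0.
Solving: σ_0 = 0, σ_1 = -9/4, σ_2 = 0.
On [2, 4], with s_1(t) = a_1 + b_1·(t - 2) + c_1·(t - 2)² + d_1·(t - 2)³: c_1 = σ_1/2 = -9/8, d_1 = (σ_2 - σ_1)/(6h_1) = 3/16, b_1 = Δ_1 - h_1(2σ_1 + σ_2)/6 = -1/2.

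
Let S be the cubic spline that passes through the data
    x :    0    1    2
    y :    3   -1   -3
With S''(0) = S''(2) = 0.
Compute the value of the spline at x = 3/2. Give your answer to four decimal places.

With m_i denoting the second derivative at x_i, h_i = 1, 1, and Δ_i = (y_(i+1) − y_i)/h_i = -4, -2:
  1·m_0 + 4·m_1 + 1·m_2 = 6(Δ_1 - Δ_0) = 12
Natural end conditions: m_0 = m_2 = 0.
Hence m_0 = 0, m_1 = 3, m_2 = 0.
On [1, 2], S(x) = -1 - 3·(x - 1) + 3/2·(x - 1)² - 1/2·(x - 1)³.
With (x - 1) = 1/2: S(3/2) = -35/16.

-2.1875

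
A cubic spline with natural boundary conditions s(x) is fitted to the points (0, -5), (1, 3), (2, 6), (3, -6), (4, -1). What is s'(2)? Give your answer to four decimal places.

Let m_i = s''(x_i). Step sizes h_i = 1, 1, 1, 1; slopes of the chords Δ_i = (y_(i+1) - y_i)/h_i = 8, 3, -12, 5.
  1·m_0 + 4·m_1 + 1·m_2 = 6(Δ_1 - Δ_0) = -30
  1·m_1 + 4·m_2 + 1·m_3 = 6(Δ_2 - Δ_1) = -90
  1·m_2 + 4·m_3 + 1·m_4 = 6(Δ_3 - Δ_2) = 102
Natural end conditions: m_0 = m_4 = 0.
Solving the tridiagonal system: m_0 = 0, m_1 = 3/14, m_2 = -216/7, m_3 = 465/14, m_4 = 0.
On [2, 3], s'(x) = b_2 + 2c_2·(x - 2) + 3d_2·(x - 2)² with b_2 = Δ_2 - h_2(2m_2 + m_3)/6 = -29/4, c_2 = m_2/2 = -108/7, d_2 = (m_3 - m_2)/(6h_2) = 299/28. So s'(2) = -29/4.

-7.2500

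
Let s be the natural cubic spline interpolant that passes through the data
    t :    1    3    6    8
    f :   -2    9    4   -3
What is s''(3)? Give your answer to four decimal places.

With M_i denoting the second derivative at x_i, h_i = 2, 3, 2, and Δ_i = (y_(i+1) − y_i)/h_i = 11/2, -5/3, -7/2:
  2·M_0 + 10·M_1 + 3·M_2 = 6(Δ_1 - Δ_0) = -43
  3·M_1 + 10·M_2 + 2·M_3 = 6(Δ_2 - Δ_1) = -11
Natural end conditions: M_0 = M_3 = 0.
Solving: M_0 = 0, M_1 = -397/91, M_2 = 19/91, M_3 = 0.

-4.3626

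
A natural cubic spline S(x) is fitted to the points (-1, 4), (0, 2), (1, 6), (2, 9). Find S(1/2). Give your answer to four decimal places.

3.6250

With M_i denoting the second derivative at x_i, h_i = 1, 1, 1, and Δ_i = (y_(i+1) − y_i)/h_i = -2, 4, 3:
  1·M_0 + 4·M_1 + 1·M_2 = 6(Δ_1 - Δ_0) = 36
  1·M_1 + 4·M_2 + 1·M_3 = 6(Δ_2 - Δ_1) = -6
Natural end conditions: M_0 = M_3 = 0.
Solving the tridiagonal system: M_0 = 0, M_1 = 10, M_2 = -4, M_3 = 0.
On [0, 1], S(x) = 2 + 4/3·x + 5·x² - 7/3·x³.
With x = 1/2: S(1/2) = 29/8.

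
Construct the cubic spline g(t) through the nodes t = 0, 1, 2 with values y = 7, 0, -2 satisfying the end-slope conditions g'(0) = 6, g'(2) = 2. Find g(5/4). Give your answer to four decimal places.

-1.6367

Put M_i = g'' at the i-th knot. Here h = (1, 1) and Δ = (-7, -2), so the interior equations h_(i-1)·M_(i-1) + 2(h_(i-1)+h_i)·M_i + h_i·M_(i+1) = 6(Δ_i − Δ_(i-1)) read
  1·M_0 + 4·M_1 + 1·M_2 = 6(Δ_1 - Δ_0) = 30
Clamped end conditions give two more equations: 2h_0·M_0 + h_0·M_1 = 6(Δ_0 - g'(0)) = -78 and h_1·M_1 + 2h_1·M_2 = 6(g'(2) - Δ_1) = 24.
Hence M_0 = -97/2, M_1 = 19, M_2 = 5/2.
On [1, 2], g(t) = 0 - 35/4·(t - 1) + 19/2·(t - 1)² - 11/4·(t - 1)³.
With (t - 1) = 1/4: g(5/4) = -419/256.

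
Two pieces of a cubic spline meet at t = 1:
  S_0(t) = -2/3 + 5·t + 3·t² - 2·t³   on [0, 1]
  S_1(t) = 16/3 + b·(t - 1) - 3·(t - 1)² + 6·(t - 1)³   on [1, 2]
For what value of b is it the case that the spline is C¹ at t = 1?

5

S_0'(t) = 5 + 6·t - 6·t², so S_0'(1) = 5. On the right, S_1'(1) = b, so b = 5.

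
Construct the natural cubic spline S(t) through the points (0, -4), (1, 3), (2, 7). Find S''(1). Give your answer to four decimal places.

With m_i denoting the second derivative at x_i, h_i = 1, 1, and Δ_i = (y_(i+1) − y_i)/h_i = 7, 4:
  1·m_0 + 4·m_1 + 1·m_2 = 6(Δ_1 - Δ_0) = -18
Natural end conditions: m_0 = m_2 = 0.
Solving: m_0 = 0, m_1 = -9/2, m_2 = 0.

-4.5000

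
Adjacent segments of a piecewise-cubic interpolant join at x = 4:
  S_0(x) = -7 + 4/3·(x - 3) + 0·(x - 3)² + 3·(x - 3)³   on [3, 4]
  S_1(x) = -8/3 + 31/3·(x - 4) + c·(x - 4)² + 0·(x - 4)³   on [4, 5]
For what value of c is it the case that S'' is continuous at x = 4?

S_0''(x) = 0 + 18·(x - 3), so S_0''(4) = 18. On the right, S_1''(4) = 2c, so c = 9.

9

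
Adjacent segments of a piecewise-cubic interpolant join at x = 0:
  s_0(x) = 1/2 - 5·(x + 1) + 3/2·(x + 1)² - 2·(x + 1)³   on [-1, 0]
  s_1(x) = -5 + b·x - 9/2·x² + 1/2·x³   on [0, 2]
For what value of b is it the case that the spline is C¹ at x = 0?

s_0'(x) = -5 + 3·(x + 1) - 6·(x + 1)², so s_0'(0) = -8. On the right, s_1'(0) = b, so b = -8.

-8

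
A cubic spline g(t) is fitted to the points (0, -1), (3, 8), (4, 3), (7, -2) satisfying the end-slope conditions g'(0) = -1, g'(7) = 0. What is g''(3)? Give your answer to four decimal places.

-9.8182

With M_i denoting the second derivative at x_i, h_i = 3, 1, 3, and Δ_i = (y_(i+1) − y_i)/h_i = 3, -5, -5/3:
  3·M_0 + 8·M_1 + 1·M_2 = 6(Δ_1 - Δ_0) = -48
  1·M_1 + 8·M_2 + 3·M_3 = 6(Δ_2 - Δ_1) = 20
Clamped end conditions give two more equations: 2h_0·M_0 + h_0·M_1 = 6(Δ_0 - g'(0)) = 24 and h_2·M_2 + 2h_2·M_3 = 6(g'(7) - Δ_2) = 10.
Forward elimination and back-substitution give M_0 = 98/11, M_1 = -108/11, M_2 = 42/11, M_3 = -8/33.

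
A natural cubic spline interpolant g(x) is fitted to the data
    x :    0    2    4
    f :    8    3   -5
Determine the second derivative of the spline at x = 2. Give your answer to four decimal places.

Let M_i = g''(x_i). Step sizes h_i = 2, 2; slopes of the chords Δ_i = (y_(i+1) - y_i)/h_i = -5/2, -4.
  2·M_0 + 8·M_1 + 2·M_2 = 6(Δ_1 - Δ_0) = -9
Natural end conditions: M_0 = M_2 = 0.
Solving: M_0 = 0, M_1 = -9/8, M_2 = 0.

-1.1250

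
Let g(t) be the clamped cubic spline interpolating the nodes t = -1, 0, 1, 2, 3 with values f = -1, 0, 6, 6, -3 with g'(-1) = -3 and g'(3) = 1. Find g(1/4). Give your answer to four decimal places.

1.3359

With M_i denoting the second derivative at x_i, h_i = 1, 1, 1, 1, and Δ_i = (y_(i+1) − y_i)/h_i = 1, 6, 0, -9:
  1·M_0 + 4·M_1 + 1·M_2 = 6(Δ_1 - Δ_0) = 30
  1·M_1 + 4·M_2 + 1·M_3 = 6(Δ_2 - Δ_1) = -36
  1·M_2 + 4·M_3 + 1·M_4 = 6(Δ_3 - Δ_2) = -54
Clamped end conditions give two more equations: 2h_0·M_0 + h_0·M_1 = 6(Δ_0 - g'(-1)) = 24 and h_3·M_3 + 2h_3·M_4 = 6(g'(3) - Δ_3) = 60.
Solving the tridiagonal system: M_0 = 61/7, M_1 = 46/7, M_2 = -5, M_3 = -158/7, M_4 = 289/7.
On [0, 1], g(t) = 0 + 65/14·t + 23/7·t² - 27/14·t³.
With t = 1/4: g(1/4) = 171/128.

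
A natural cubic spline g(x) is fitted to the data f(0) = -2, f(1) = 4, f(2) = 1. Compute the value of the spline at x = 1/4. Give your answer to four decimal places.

Let m_i = g''(x_i). Step sizes h_i = 1, 1; slopes of the chords Δ_i = (y_(i+1) - y_i)/h_i = 6, -3.
  1·m_0 + 4·m_1 + 1·m_2 = 6(Δ_1 - Δ_0) = -54
Natural end conditions: m_0 = m_2 = 0.
Forward elimination and back-substitution give m_0 = 0, m_1 = -27/2, m_2 = 0.
On [0, 1], g(x) = -2 + 33/4·x + 0·x² - 9/4·x³.
With x = 1/4: g(1/4) = 7/256.

0.0273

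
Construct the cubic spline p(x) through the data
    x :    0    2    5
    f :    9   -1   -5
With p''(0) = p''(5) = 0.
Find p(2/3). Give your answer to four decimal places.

Let σ_i = p''(x_i). Step sizes h_i = 2, 3; slopes of the chords Δ_i = (y_(i+1) - y_i)/h_i = -5, -4/3.
  2·σ_0 + 10·σ_1 + 3·σ_2 = 6(Δ_1 - Δ_0) = 22
Natural end conditions: σ_0 = σ_2 = 0.
Hence σ_0 = 0, σ_1 = 11/5, σ_2 = 0.
On [0, 2], p(x) = 9 - 86/15·x + 0·x² + 11/60·x³.
With x = 2/3: p(2/3) = 2119/405.

5.2321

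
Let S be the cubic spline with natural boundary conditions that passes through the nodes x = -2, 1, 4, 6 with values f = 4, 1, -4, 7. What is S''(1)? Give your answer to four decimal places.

Let σ_i = S''(x_i). Step sizes h_i = 3, 3, 2; slopes of the chords Δ_i = (y_(i+1) - y_i)/h_i = -1, -5/3, 11/2.
  3·σ_0 + 12·σ_1 + 3·σ_2 = 6(Δ_1 - Δ_0) = -4
  3·σ_1 + 10·σ_2 + 2·σ_3 = 6(Δ_2 - Δ_1) = 43
Natural end conditions: σ_0 = σ_3 = 0.
Solving: σ_0 = 0, σ_1 = -169/111, σ_2 = 176/37, σ_3 = 0.

-1.5225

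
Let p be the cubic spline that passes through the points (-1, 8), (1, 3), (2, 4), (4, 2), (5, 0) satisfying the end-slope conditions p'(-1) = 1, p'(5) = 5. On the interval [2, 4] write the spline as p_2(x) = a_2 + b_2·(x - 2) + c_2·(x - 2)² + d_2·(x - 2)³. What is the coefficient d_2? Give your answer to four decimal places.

Write m_i for p''(x_i). With h_i = 2, 1, 2, 1 and divided differences Δ_i = -5/2, 1, -1, -2, the continuity of p' gives the tridiagonal system
  2·m_0 + 6·m_1 + 1·m_2 = 6(Δ_1 - Δ_0) = 21
  1·m_1 + 6·m_2 + 2·m_3 = 6(Δ_2 - Δ_1) = -12
  2·m_2 + 6·m_3 + 1·m_4 = 6(Δ_3 - Δ_2) = -6
Clamped end conditions give two more equations: 2h_0·m_0 + h_0·m_1 = 6(Δ_0 - p'(-1)) = -21 and h_3·m_3 + 2h_3·m_4 = 6(p'(5) - Δ_3) = 42.
Hence m_0 = -3187/372, m_1 = 617/93, m_2 = -311/186, m_3 = -400/93, m_4 = 2153/93.
On [2, 4], with p_2(x) = a_2 + b_2·(x - 2) + c_2·(x - 2)² + d_2·(x - 2)³: c_2 = m_2/2 = -311/372, d_2 = (m_3 - m_2)/(6h_2) = -163/744, b_2 = Δ_2 - h_2(2m_2 + m_3)/6 = 48/31.

-0.2191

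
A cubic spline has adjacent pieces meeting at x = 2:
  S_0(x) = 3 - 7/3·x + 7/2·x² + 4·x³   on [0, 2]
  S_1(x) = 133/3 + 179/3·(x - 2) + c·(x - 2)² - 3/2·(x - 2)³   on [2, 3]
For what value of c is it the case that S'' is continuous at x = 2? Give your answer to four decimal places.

S_0''(x) = 7 + 24·x, so S_0''(2) = 55. On the right, S_1''(2) = 2c, so c = 55/2.

27.5000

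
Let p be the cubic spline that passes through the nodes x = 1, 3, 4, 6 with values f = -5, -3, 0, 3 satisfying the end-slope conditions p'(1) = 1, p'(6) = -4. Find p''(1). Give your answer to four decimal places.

With σ_i denoting the second derivative at x_i, h_i = 2, 1, 2, and Δ_i = (y_(i+1) − y_i)/h_i = 1, 3, 3/2:
  2·σ_0 + 6·σ_1 + 1·σ_2 = 6(Δ_1 - Δ_0) = 12
  1·σ_1 + 6·σ_2 + 2·σ_3 = 6(Δ_2 - Δ_1) = -9
Clamped end conditions give two more equations: 2h_0·σ_0 + h_0·σ_1 = 6(Δ_0 - p'(1)) = 0 and h_2·σ_2 + 2h_2·σ_3 = 6(p'(6) - Δ_2) = -33.
Forward elimination and back-substitution give σ_0 = -35/32, σ_1 = 35/16, σ_2 = 17/16, σ_3 = -281/32.

-1.0938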